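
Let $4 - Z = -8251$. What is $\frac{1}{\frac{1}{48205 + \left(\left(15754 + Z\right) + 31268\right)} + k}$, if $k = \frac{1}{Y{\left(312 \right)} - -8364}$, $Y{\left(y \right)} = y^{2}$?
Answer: $\frac{1823145876}{34865} \approx 52292.0$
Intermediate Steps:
$Z = 8255$ ($Z = 4 - -8251 = 4 + 8251 = 8255$)
$k = \frac{1}{105708}$ ($k = \frac{1}{312^{2} - -8364} = \frac{1}{97344 + \left(-38284 + 46648\right)} = \frac{1}{97344 + 8364} = \frac{1}{105708} \approx 9.46 \cdot 10^{-6}$)
$\frac{1}{\frac{1}{48205 + \left(\left(15754 + Z\right) + 31268\right)} + k} = \frac{1}{\frac{1}{48205 + \left(\left(15754 + 8255\right) + 31268\right)} + \frac{1}{105708}} = \frac{1}{\frac{1}{48205 + \left(24009 + 31268\right)} + \frac{1}{105708}} = \frac{1}{\frac{1}{48205 + 55277} + \frac{1}{105708}} = \frac{1}{\frac{1}{103482} + \frac{1}{105708}} = \frac{1}{\frac{34865}{1823145876}} = \frac{1823145876}{34865}$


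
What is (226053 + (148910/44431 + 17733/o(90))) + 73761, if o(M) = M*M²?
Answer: 3237048155423641/10796733000 ≈ 2.9982e+5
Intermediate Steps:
o(M) = M³
(226053 + (148910/44431 + 17733/o(90))) + 73761 = (226053 + (148910/44431 + 17733/(90³))) + 73761 = (226053 + (148910*(1/44431) + 17733/729000)) + 73761 = (226053 + (148910/44431 + 17733*(1/729000))) + 73761 = (226053 + (148910/44431 + 5911/243000)) + 73761 = (226053 + 36447761641/10796733000) + 73761 = 2440670332610641/10796733000 + 73761 = 3237048155423641/10796733000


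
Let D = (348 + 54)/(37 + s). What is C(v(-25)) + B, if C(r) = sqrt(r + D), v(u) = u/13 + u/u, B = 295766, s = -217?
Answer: 295766 + I*sqrt(480090)/390 ≈ 2.9577e+5 + 1.7766*I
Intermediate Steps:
D = -67/30 (D = (348 + 54)/(37 - 217) = 402/(-180) = 402*(-1/180) = -67/30 ≈ -2.2333)
v(u) = 1 + u/13 (v(u) = u*(1/13) + 1 = u/13 + 1 = 1 + u/13)
C(r) = sqrt(-67/30 + r) (C(r) = sqrt(r - 67/30) = sqrt(-67/30 + r))
C(v(-25)) + B = sqrt(-2010 + 900*(1 + (1/13)*(-25)))/30 + 295766 = sqrt(-2010 + 900*(1 - 25/13))/30 + 295766 = sqrt(-2010 + 900*(-12/13))/30 + 295766 = sqrt(-2010 - 10800/13)/30 + 295766 = sqrt(-36930/13)/30 + 295766 = (I*sqrt(480090)/13)/30 + 295766 = I*sqrt(480090)/390 + 295766 = 295766 + I*sqrt(480090)/390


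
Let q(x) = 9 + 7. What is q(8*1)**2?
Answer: 256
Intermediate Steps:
q(x) = 16
q(8*1)**2 = 16**2 = 256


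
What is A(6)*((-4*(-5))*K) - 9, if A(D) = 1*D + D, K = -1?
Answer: -249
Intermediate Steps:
A(D) = 2*D (A(D) = D + D = 2*D)
A(6)*((-4*(-5))*K) - 9 = (2*6)*(-4*(-5)*(-1)) - 9 = 12*(20*(-1)) - 9 = 12*(-20) - 9 = -240 - 9 = -249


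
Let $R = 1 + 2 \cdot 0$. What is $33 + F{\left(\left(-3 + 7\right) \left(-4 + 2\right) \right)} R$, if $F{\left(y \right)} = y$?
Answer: $25$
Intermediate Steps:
$R = 1$ ($R = 1 + 0 = 1$)
$33 + F{\left(\left(-3 + 7\right) \left(-4 + 2\right) \right)} R = 33 + \left(-3 + 7\right) \left(-4 + 2\right) 1 = 33 + 4 \left(-2\right) 1 = 33 - 8 = 25$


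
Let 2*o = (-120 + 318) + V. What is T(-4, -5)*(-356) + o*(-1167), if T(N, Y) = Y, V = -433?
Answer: 277805/2 ≈ 1.3890e+5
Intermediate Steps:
o = -235/2 (o = ((-120 + 318) - 433)/2 = (198 - 433)/2 = (1/2)*(-235) = -235/2 ≈ -117.50)
T(-4, -5)*(-356) + o*(-1167) = -5*(-356) - 235/2*(-1167) = 1780 + 274245/2 = 277805/2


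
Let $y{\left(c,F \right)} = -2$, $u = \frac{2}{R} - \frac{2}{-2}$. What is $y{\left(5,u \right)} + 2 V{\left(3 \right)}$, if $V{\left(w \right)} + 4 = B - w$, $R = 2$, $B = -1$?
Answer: $-18$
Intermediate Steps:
$u = 2$ ($u = \frac{2}{2} - \frac{2}{-2} = 2 \cdot \frac{1}{2} - -1 = 1 + 1 = 2$)
$V{\left(w \right)} = -5 - w$ ($V{\left(w \right)} = -4 - \left(1 + w\right) = -5 - w$)
$y{\left(5,u \right)} + 2 V{\left(3 \right)} = -2 + 2 \left(-5 - 3\right) = -2 + 2 \left(-8\right) = -2 - 16 = -18$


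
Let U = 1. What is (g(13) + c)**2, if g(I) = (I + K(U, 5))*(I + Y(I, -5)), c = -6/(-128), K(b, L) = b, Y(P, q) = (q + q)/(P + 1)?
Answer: 121242121/4096 ≈ 29600.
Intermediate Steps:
Y(P, q) = 2*q/(1 + P) (Y(P, q) = (2*q)/(1 + P) = 2*q/(1 + P))
c = 3/64 (c = -6*(-1/128) = 3/64 ≈ 0.046875)
g(I) = (1 + I)*(I - 10/(1 + I)) (g(I) = (I + 1)*(I + 2*(-5)/(1 + I)) = (1 + I)*(I - 10/(1 + I)))
(g(13) + c)**2 = ((-10 + 13 + 13**2) + 3/64)**2 = ((-10 + 13 + 169) + 3/64)**2 = (172 + 3/64)**2 = (11011/64)**2 = 121242121/4096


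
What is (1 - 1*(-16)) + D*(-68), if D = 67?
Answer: -4539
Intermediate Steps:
(1 - 1*(-16)) + D*(-68) = (1 - 1*(-16)) + 67*(-68) = (1 + 16) - 4556 = 17 - 4556 = -4539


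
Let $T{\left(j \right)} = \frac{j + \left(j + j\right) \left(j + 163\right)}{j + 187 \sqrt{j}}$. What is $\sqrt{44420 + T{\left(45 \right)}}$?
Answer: $\frac{\sqrt{672555 + 8306540 \sqrt{5}}}{\sqrt{15 + 187 \sqrt{5}}} \approx 210.79$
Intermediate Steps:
$T{\left(j \right)} = \frac{j + 2 j \left(163 + j\right)}{j + 187 \sqrt{j}}$
$\sqrt{44420 + T{\left(45 \right)}} = \sqrt{44420 + \frac{45 \left(327 + 2 \cdot 45\right)}{45 + 187 \sqrt{45}}} = \sqrt{44420 + \frac{45 \left(327 + 90\right)}{45 + 187 \cdot 3 \sqrt{5}}} = \sqrt{44420 + 45 \frac{1}{45 + 561 \sqrt{5}} \cdot 417} = \sqrt{44420 + \frac{18765}{45 + 561 \sqrt{5}}}$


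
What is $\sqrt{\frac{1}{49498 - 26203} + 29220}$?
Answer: $\frac{\sqrt{15856438293795}}{23295} \approx 170.94$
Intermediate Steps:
$\sqrt{\frac{1}{49498 - 26203} + 29220} = \sqrt{\frac{1}{23295} + 29220} = \sqrt{\frac{680679901}{23295}} = \frac{\sqrt{15856438293795}}{23295}$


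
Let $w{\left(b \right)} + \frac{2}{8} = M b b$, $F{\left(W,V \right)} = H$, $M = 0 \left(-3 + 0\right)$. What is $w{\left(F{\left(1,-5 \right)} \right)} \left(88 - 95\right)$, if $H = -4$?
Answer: $\frac{7}{4} \approx 1.75$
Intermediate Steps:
$M = 0$ ($M = 0 \left(-3\right) = 0$)
$F{\left(W,V \right)} = -4$
$w{\left(b \right)} = - \frac{1}{4}$ ($w{\left(b \right)} = - \frac{1}{4} + 0 b b = - \frac{1}{4} + 0 b = - \frac{1}{4} + 0 = - \frac{1}{4}$)
$w{\left(F{\left(1,-5 \right)} \right)} \left(88 - 95\right) = - \frac{88 - 95}{4} = \left(- \frac{1}{4}\right) \left(-7\right) = \frac{7}{4}$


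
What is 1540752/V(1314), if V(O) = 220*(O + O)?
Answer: 32099/12045 ≈ 2.6649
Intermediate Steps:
V(O) = 440*O (V(O) = 220*(2*O) = 440*O)
1540752/V(1314) = 1540752/((440*1314)) = 1540752/578160 = 1540752*(1/578160) = 32099/12045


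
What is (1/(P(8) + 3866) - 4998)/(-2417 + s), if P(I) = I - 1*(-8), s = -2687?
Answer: 19402235/19813728 ≈ 0.97923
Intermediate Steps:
P(I) = 8 + I (P(I) = I + 8 = 8 + I)
(1/(P(8) + 3866) - 4998)/(-2417 + s) = (1/((8 + 8) + 3866) - 4998)/(-2417 - 2687) = (1/(16 + 3866) - 4998)/(-5104) = (1/3882 - 4998)*(-1/5104) = -19402235/3882*(-1/5104) = 19402235/19813728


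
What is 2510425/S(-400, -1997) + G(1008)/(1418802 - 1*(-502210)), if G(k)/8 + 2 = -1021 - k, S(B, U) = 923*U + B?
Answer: -1213127966647/885409318643 ≈ -1.3701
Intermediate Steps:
S(B, U) = B + 923*U
G(k) = -8184 - 8*k (G(k) = -16 + 8*(-1021 - k) = -16 + (-8168 - 8*k) = -8184 - 8*k)
2510425/S(-400, -1997) + G(1008)/(1418802 - 1*(-502210)) = 2510425/(-400 + 923*(-1997)) + (-8184 - 8*1008)/(1418802 - 1*(-502210)) = 2510425/(-400 - 1843231) + (-8184 - 8064)/(1418802 + 502210) = 2510425/(-1843631) - 16248/1921012 = 2510425*(-1/1843631) - 16248*1/1921012 = -2510425/1843631 - 4062/480253 = -1213127966647/885409318643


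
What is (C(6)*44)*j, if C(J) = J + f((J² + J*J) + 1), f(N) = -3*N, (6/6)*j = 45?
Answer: -421740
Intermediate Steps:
j = 45
C(J) = -3 + J - 6*J² (C(J) = J - 3*((J² + J*J) + 1) = J - 3*((J² + J²) + 1) = J - 3*(2*J² + 1) = J - 3*(1 + 2*J²) = J + (-3 - 6*J²) = -3 + J - 6*J²)
(C(6)*44)*j = ((-3 + 6 - 6*6²)*44)*45 = ((-3 + 6 - 6*36)*44)*45 = ((-3 + 6 - 216)*44)*45 = -213*44*45 = -9372*45 = -421740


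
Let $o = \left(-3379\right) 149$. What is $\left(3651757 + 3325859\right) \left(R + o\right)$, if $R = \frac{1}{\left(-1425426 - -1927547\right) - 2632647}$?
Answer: $- \frac{3742298006154579576}{1065263} \approx -3.513 \cdot 10^{12}$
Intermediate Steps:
$o = -503471$
$R = - \frac{1}{2130526}$ ($R = \frac{1}{\left(-1425426 + 1927547\right) - 2632647} = \frac{1}{502121 - 2632647} = \frac{1}{-2130526} = - \frac{1}{2130526} \approx -4.6937 \cdot 10^{-7}$)
$\left(3651757 + 3325859\right) \left(R + o\right) = \left(3651757 + 3325859\right) \left(- \frac{1}{2130526} - 503471\right) = 6977616 \left(- \frac{1072658055747}{2130526}\right) = - \frac{3742298006154579576}{1065263}$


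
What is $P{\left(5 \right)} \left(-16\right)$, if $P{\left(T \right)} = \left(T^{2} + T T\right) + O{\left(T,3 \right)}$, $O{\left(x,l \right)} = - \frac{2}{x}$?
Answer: $- \frac{3968}{5} \approx -793.6$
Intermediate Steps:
$P{\left(T \right)} = - \frac{2}{T} + 2 T^{2}$ ($P{\left(T \right)} = \left(T^{2} + T T\right) - \frac{2}{T} = \left(T^{2} + T^{2}\right) - \frac{2}{T} = 2 T^{2} - \frac{2}{T} = - \frac{2}{T} + 2 T^{2}$)
$P{\left(5 \right)} \left(-16\right) = \frac{2 \left(-1 + 5^{3}\right)}{5} \left(-16\right) = 2 \cdot \frac{1}{5} \left(-1 + 125\right) \left(-16\right) = 2 \cdot \frac{1}{5} \cdot 124 \left(-16\right) = \frac{248}{5} \left(-16\right) = - \frac{3968}{5}$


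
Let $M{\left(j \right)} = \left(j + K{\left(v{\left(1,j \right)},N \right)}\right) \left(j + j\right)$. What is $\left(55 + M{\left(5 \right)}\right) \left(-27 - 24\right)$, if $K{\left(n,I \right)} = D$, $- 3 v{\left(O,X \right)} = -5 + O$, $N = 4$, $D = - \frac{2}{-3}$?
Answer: $-5695$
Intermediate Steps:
$D = \frac{2}{3}$ ($D = \left(-2\right) \left(- \frac{1}{3}\right) = \frac{2}{3} \approx 0.66667$)
$v{\left(O,X \right)} = \frac{5}{3} - \frac{O}{3}$ ($v{\left(O,X \right)} = - \frac{-5 + O}{3} = \frac{5}{3} - \frac{O}{3}$)
$K{\left(n,I \right)} = \frac{2}{3}$
$M{\left(j \right)} = 2 j \left(\frac{2}{3} + j\right)$ ($M{\left(j \right)} = \left(j + \frac{2}{3}\right) \left(j + j\right) = \left(\frac{2}{3} + j\right) 2 j = 2 j \left(\frac{2}{3} + j\right)$)
$\left(55 + M{\left(5 \right)}\right) \left(-27 - 24\right) = \left(55 + \frac{2}{3} \cdot 5 \left(2 + 3 \cdot 5\right)\right) \left(-27 - 24\right) = \left(55 + \frac{2}{3} \cdot 5 \left(2 + 15\right)\right) \left(-51\right) = \left(55 + \frac{2}{3} \cdot 5 \cdot 17\right) \left(-51\right) = \left(55 + \frac{170}{3}\right) \left(-51\right) = \frac{335}{3} \left(-51\right) = -5695$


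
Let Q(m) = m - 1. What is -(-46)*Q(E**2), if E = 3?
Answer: 368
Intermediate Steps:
Q(m) = -1 + m
-(-46)*Q(E**2) = -(-46)*(-1 + 3**2) = -(-46)*(-1 + 9) = -(-46)*8 = -1*(-368) = 368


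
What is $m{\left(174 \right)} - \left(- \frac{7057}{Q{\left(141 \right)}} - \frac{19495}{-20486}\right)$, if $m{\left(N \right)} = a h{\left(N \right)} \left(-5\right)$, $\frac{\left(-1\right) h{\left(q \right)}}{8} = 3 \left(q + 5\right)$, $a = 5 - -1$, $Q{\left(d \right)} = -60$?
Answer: $\frac{79134200699}{614580} \approx 1.2876 \cdot 10^{5}$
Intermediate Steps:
$a = 6$ ($a = 5 + 1 = 6$)
$h{\left(q \right)} = -120 - 24 q$ ($h{\left(q \right)} = - 8 \cdot 3 \left(q + 5\right) = - 8 \cdot 3 \left(5 + q\right) = - 8 \left(15 + 3 q\right) = -120 - 24 q$)
$m{\left(N \right)} = 3600 + 720 N$ ($m{\left(N \right)} = 6 \left(-120 - 24 N\right) \left(-5\right) = \left(-720 - 144 N\right) \left(-5\right) = 3600 + 720 N$)
$m{\left(174 \right)} - \left(- \frac{7057}{Q{\left(141 \right)}} - \frac{19495}{-20486}\right) = \left(3600 + 720 \cdot 174\right) - \left(- \frac{7057}{-60} - \frac{19495}{-20486}\right) = \left(3600 + 125280\right) - \left(\left(-7057\right) \left(- \frac{1}{60}\right) - - \frac{19495}{20486}\right) = 128880 - \left(\frac{7057}{60} + \frac{19495}{20486}\right) = 128880 - \frac{72869701}{614580} = \frac{79134200699}{614580}$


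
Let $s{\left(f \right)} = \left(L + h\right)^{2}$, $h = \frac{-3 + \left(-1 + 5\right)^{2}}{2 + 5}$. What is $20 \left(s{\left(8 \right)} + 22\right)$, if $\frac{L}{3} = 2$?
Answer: $\frac{82060}{49} \approx 1674.7$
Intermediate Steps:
$L = 6$ ($L = 3 \cdot 2 = 6$)
$h = \frac{13}{7}$ ($h = \frac{-3 + 4^{2}}{7} = \left(-3 + 16\right) \frac{1}{7} = 13 \cdot \frac{1}{7} = \frac{13}{7} \approx 1.8571$)
$s{\left(f \right)} = \frac{3025}{49}$ ($s{\left(f \right)} = \left(6 + \frac{13}{7}\right)^{2} = \left(\frac{55}{7}\right)^{2} = \frac{3025}{49}$)
$20 \left(s{\left(8 \right)} + 22\right) = 20 \left(\frac{3025}{49} + 22\right) = 20 \cdot \frac{4103}{49} = \frac{82060}{49}$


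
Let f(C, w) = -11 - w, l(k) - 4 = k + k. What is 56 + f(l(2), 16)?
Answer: 29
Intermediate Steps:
l(k) = 4 + 2*k (l(k) = 4 + (k + k) = 4 + 2*k)
56 + f(l(2), 16) = 56 + (-11 - 1*16) = 56 + (-11 - 16) = 56 - 27 = 29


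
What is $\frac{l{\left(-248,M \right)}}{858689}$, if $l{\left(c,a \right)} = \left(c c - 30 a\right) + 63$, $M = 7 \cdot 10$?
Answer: $\frac{59467}{858689} \approx 0.069253$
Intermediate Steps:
$M = 70$
$l{\left(c,a \right)} = 63 + c^{2} - 30 a$ ($l{\left(c,a \right)} = \left(c^{2} - 30 a\right) + 63 = 63 + c^{2} - 30 a$)
$\frac{l{\left(-248,M \right)}}{858689} = \frac{63 + \left(-248\right)^{2} - 2100}{858689} = \left(63 + 61504 - 2100\right) \frac{1}{858689} = 59467 \cdot \frac{1}{858689} = \frac{59467}{858689}$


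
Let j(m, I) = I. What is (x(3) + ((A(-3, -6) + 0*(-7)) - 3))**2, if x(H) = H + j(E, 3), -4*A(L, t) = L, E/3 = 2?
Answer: 225/16 ≈ 14.063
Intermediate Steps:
E = 6 (E = 3*2 = 6)
A(L, t) = -L/4
x(H) = 3 + H (x(H) = H + 3 = 3 + H)
(x(3) + ((A(-3, -6) + 0*(-7)) - 3))**2 = ((3 + 3) + ((-1/4*(-3) + 0*(-7)) - 3))**2 = (6 + ((3/4 + 0) - 3))**2 = (6 + (3/4 - 3))**2 = (6 - 9/4)**2 = (15/4)**2 = 225/16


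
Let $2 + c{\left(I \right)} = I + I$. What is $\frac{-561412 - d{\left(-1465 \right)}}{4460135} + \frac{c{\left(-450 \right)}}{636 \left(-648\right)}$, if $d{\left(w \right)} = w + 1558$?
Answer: $- \frac{22738889087}{183814651728} \approx -0.12371$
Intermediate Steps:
$d{\left(w \right)} = 1558 + w$
$c{\left(I \right)} = -2 + 2 I$ ($c{\left(I \right)} = -2 + \left(I + I\right) = -2 + 2 I$)
$\frac{-561412 - d{\left(-1465 \right)}}{4460135} + \frac{c{\left(-450 \right)}}{636 \left(-648\right)} = \frac{-561412 - \left(1558 - 1465\right)}{4460135} + \frac{-2 + 2 \left(-450\right)}{636 \left(-648\right)} = \left(-561412 - 93\right) \frac{1}{4460135} + \frac{-2 - 900}{-412128} = \left(-561412 - 93\right) \frac{1}{4460135} - - \frac{451}{206064} = \left(-561505\right) \frac{1}{4460135} + \frac{451}{206064} = - \frac{112301}{892027} + \frac{451}{206064} = - \frac{22738889087}{183814651728}$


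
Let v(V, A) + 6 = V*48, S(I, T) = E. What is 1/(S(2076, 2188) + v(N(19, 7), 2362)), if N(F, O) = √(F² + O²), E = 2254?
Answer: 281/513608 - 3*√410/256804 ≈ 0.00031057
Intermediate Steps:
S(I, T) = 2254
v(V, A) = -6 + 48*V (v(V, A) = -6 + V*48 = -6 + 48*V)
1/(S(2076, 2188) + v(N(19, 7), 2362)) = 1/(2254 + (-6 + 48*√(19² + 7²))) = 1/(2254 + (-6 + 48*√(361 + 49))) = 1/(2254 + (-6 + 48*√410)) = 1/(2248 + 48*√410)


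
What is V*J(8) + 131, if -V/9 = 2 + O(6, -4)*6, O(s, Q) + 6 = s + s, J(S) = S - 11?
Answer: 1157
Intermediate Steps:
J(S) = -11 + S
O(s, Q) = -6 + 2*s (O(s, Q) = -6 + (s + s) = -6 + 2*s)
V = -342 (V = -9*(2 + (-6 + 2*6)*6) = -9*(2 + (-6 + 12)*6) = -9*(2 + 6*6) = -9*(2 + 36) = -9*38 = -342)
V*J(8) + 131 = -342*(-11 + 8) + 131 = -342*(-3) + 131 = 1026 + 131 = 1157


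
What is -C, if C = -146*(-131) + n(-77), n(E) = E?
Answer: -19049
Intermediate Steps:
C = 19049 (C = -146*(-131) - 77 = 19126 - 77 = 19049)
-C = -1*19049 = -19049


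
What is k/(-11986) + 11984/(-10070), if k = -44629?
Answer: 11760531/4642270 ≈ 2.5334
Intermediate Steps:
k/(-11986) + 11984/(-10070) = -44629/(-11986) + 11984/(-10070) = -44629*(-1/11986) + 11984*(-1/10070) = 3433/922 - 5992/5035 = 11760531/4642270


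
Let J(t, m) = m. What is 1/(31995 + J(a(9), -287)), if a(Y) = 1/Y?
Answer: 1/31708 ≈ 3.1538e-5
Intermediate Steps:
1/(31995 + J(a(9), -287)) = 1/(31995 - 287) = 1/31708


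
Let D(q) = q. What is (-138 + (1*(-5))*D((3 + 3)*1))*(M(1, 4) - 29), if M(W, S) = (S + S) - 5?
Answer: 4368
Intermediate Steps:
M(W, S) = -5 + 2*S (M(W, S) = 2*S - 5 = -5 + 2*S)
(-138 + (1*(-5))*D((3 + 3)*1))*(M(1, 4) - 29) = (-138 + (1*(-5))*((3 + 3)*1))*((-5 + 2*4) - 29) = (-138 - 30)*((-5 + 8) - 29) = (-138 - 5*6)*(3 - 29) = (-138 - 30)*(-26) = -168*(-26) = 4368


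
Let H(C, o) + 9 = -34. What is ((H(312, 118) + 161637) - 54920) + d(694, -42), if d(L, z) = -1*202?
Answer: 106472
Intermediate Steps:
d(L, z) = -202
H(C, o) = -43 (H(C, o) = -9 - 34 = -43)
((H(312, 118) + 161637) - 54920) + d(694, -42) = ((-43 + 161637) - 54920) - 202 = (161594 - 54920) - 202 = 106674 - 202 = 106472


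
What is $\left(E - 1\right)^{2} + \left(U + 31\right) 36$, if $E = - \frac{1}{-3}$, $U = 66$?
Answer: $\frac{31432}{9} \approx 3492.4$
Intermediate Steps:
$E = \frac{1}{3}$ ($E = \left(-1\right) \left(- \frac{1}{3}\right) = \frac{1}{3} \approx 0.33333$)
$\left(E - 1\right)^{2} + \left(U + 31\right) 36 = \left(\frac{1}{3} - 1\right)^{2} + \left(66 + 31\right) 36 = \left(- \frac{2}{3}\right)^{2} + 97 \cdot 36 = \frac{4}{9} + 3492 = \frac{31432}{9}$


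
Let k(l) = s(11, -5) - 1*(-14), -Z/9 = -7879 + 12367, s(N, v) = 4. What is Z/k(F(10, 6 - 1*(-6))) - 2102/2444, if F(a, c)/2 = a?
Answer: -2743219/1222 ≈ -2244.9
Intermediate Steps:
F(a, c) = 2*a
Z = -40392 (Z = -9*(-7879 + 12367) = -9*4488 = -40392)
k(l) = 18 (k(l) = 4 - 1*(-14) = 4 + 14 = 18)
Z/k(F(10, 6 - 1*(-6))) - 2102/2444 = -40392/18 - 2102/2444 = -40392*1/18 - 2102*1/2444 = -2244 - 1051/1222 = -2743219/1222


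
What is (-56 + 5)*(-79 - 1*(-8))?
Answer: 3621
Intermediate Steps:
(-56 + 5)*(-79 - 1*(-8)) = -51*(-79 + 8) = -51*(-71) = 3621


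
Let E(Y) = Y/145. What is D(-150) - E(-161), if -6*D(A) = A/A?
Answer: 821/870 ≈ 0.94368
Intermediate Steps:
D(A) = -⅙ (D(A) = -A/(6*A) = -⅙*1 = -⅙)
E(Y) = Y/145 (E(Y) = Y*(1/145) = Y/145)
D(-150) - E(-161) = -⅙ - (-161)/145 = -⅙ - 1*(-161/145) = -⅙ + 161/145 = 821/870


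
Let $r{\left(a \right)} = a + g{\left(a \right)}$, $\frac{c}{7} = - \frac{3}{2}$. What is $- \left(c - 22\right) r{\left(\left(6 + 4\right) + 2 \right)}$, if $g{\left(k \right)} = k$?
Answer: $780$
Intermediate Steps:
$c = - \frac{21}{2}$ ($c = 7 \left(- \frac{3}{2}\right) = - \frac{21}{2} \approx -10.5$)
$r{\left(a \right)} = 2 a$ ($r{\left(a \right)} = a + a = 2 a$)
$- \left(c - 22\right) r{\left(\left(6 + 4\right) + 2 \right)} = - \left(- \frac{21}{2} - 22\right) 2 \left(\left(6 + 4\right) + 2\right) = - \frac{\left(-65\right) 2 \left(10 + 2\right)}{2} = - \frac{\left(-65\right) 2 \cdot 12}{2} = - \frac{\left(-65\right) 24}{2} = \left(-1\right) \left(-780\right) = 780$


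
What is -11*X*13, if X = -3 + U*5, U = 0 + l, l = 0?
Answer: 429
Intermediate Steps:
U = 0 (U = 0 + 0 = 0)
X = -3 (X = -3 + 0*5 = -3 + 0 = -3)
-11*X*13 = -11*(-3)*13 = 33*13 = 429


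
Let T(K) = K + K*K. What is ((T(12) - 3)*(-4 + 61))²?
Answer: 76055841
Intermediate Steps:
T(K) = K + K²
((T(12) - 3)*(-4 + 61))² = ((12*(1 + 12) - 3)*(-4 + 61))² = ((12*13 - 3)*57)² = ((156 - 3)*57)² = (153*57)² = 8721² = 76055841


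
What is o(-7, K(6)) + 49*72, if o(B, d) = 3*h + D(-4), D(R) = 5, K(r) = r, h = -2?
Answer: 3527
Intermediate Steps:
o(B, d) = -1 (o(B, d) = 3*(-2) + 5 = -6 + 5 = -1)
o(-7, K(6)) + 49*72 = -1 + 49*72 = -1 + 3528 = 3527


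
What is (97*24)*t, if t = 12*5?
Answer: 139680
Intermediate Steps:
t = 60
(97*24)*t = (97*24)*60 = 2328*60 = 139680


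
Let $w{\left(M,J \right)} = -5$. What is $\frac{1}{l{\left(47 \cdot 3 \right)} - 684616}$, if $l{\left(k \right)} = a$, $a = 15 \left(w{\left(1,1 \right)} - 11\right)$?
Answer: $- \frac{1}{684856} \approx -1.4602 \cdot 10^{-6}$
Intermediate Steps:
$a = -240$ ($a = 15 \left(-5 - 11\right) = 15 \left(-16\right) = -240$)
$l{\left(k \right)} = -240$
$\frac{1}{l{\left(47 \cdot 3 \right)} - 684616} = \frac{1}{-240 - 684616} = \frac{1}{-684856} = - \frac{1}{684856}$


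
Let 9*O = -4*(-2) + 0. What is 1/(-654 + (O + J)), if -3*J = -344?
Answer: -9/4846 ≈ -0.0018572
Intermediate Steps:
J = 344/3 (J = -⅓*(-344) = 344/3 ≈ 114.67)
O = 8/9 (O = (-4*(-2) + 0)/9 = (8 + 0)/9 = (⅑)*8 = 8/9 ≈ 0.88889)
1/(-654 + (O + J)) = 1/(-654 + (8/9 + 344/3)) = 1/(-654 + 1040/9) = 1/(-4846/9) = -9/4846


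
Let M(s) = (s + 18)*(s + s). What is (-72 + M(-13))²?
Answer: 40804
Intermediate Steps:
M(s) = 2*s*(18 + s) (M(s) = (18 + s)*(2*s) = 2*s*(18 + s))
(-72 + M(-13))² = (-72 + 2*(-13)*(18 - 13))² = (-72 + 2*(-13)*5)² = (-72 - 130)² = (-202)² = 40804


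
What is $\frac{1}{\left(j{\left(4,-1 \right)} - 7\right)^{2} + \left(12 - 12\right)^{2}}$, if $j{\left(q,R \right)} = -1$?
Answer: $\frac{1}{64} \approx 0.015625$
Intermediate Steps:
$\frac{1}{\left(j{\left(4,-1 \right)} - 7\right)^{2} + \left(12 - 12\right)^{2}} = \frac{1}{\left(-1 - 7\right)^{2} + \left(12 - 12\right)^{2}} = \frac{1}{\left(-8\right)^{2} + 0^{2}} = \frac{1}{64 + 0} = \frac{1}{64}$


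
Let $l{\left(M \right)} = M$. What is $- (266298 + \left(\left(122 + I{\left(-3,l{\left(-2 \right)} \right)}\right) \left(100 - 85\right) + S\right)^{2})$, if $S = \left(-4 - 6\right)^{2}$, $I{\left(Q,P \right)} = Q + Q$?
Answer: $-3651898$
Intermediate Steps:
$I{\left(Q,P \right)} = 2 Q$
$S = 100$ ($S = \left(-4 - 6\right)^{2} = \left(-10\right)^{2} = 100$)
$- (266298 + \left(\left(122 + I{\left(-3,l{\left(-2 \right)} \right)}\right) \left(100 - 85\right) + S\right)^{2}) = - (266298 + \left(\left(122 + 2 \left(-3\right)\right) \left(100 - 85\right) + 100\right)^{2}) = - (266298 + \left(\left(122 - 6\right) 15 + 100\right)^{2}) = - (266298 + \left(116 \cdot 15 + 100\right)^{2}) = - (266298 + \left(1740 + 100\right)^{2}) = - (266298 + 1840^{2}) = - (266298 + 3385600) = \left(-1\right) 3651898 = -3651898$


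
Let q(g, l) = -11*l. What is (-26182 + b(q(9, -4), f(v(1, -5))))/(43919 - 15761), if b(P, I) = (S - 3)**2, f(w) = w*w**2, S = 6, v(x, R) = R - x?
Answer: -26173/28158 ≈ -0.92951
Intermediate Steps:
f(w) = w**3
b(P, I) = 9 (b(P, I) = (6 - 3)**2 = 3**2 = 9)
(-26182 + b(q(9, -4), f(v(1, -5))))/(43919 - 15761) = (-26182 + 9)/(43919 - 15761) = -26173/28158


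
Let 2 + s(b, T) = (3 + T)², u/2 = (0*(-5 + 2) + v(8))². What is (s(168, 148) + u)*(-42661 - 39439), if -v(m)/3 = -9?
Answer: -1991499700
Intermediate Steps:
v(m) = 27 (v(m) = -3*(-9) = 27)
u = 1458 (u = 2*(0*(-5 + 2) + 27)² = 2*(0*(-3) + 27)² = 2*(0 + 27)² = 2*27² = 2*729 = 1458)
s(b, T) = -2 + (3 + T)²
(s(168, 148) + u)*(-42661 - 39439) = ((-2 + (3 + 148)²) + 1458)*(-42661 - 39439) = ((-2 + 151²) + 1458)*(-82100) = ((-2 + 22801) + 1458)*(-82100) = (22799 + 1458)*(-82100) = 24257*(-82100) = -1991499700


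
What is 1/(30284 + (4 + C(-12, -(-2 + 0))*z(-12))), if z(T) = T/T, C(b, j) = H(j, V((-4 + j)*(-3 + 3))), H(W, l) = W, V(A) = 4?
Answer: 1/30290 ≈ 3.3014e-5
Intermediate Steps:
C(b, j) = j
z(T) = 1
1/(30284 + (4 + C(-12, -(-2 + 0))*z(-12))) = 1/(30284 + (4 - (-2 + 0)*1)) = 1/(30284 + (4 - 1*(-2)*1)) = 1/(30284 + (4 + 2*1)) = 1/(30284 + (4 + 2)) = 1/(30284 + 6) = 1/30290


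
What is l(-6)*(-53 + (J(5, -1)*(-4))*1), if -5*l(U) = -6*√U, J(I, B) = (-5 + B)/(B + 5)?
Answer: -282*I*√6/5 ≈ -138.15*I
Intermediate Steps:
J(I, B) = (-5 + B)/(5 + B)
l(U) = 6*√U/5 (l(U) = -(-6)*√U/5 = 6*√U/5)
l(-6)*(-53 + (J(5, -1)*(-4))*1) = (6*√(-6)/5)*(-53 + (((-5 - 1)/(5 - 1))*(-4))*1) = (6*(I*√6)/5)*(-53 + ((-6/4)*(-4))*1) = (6*I*√6/5)*(-53 + (((¼)*(-6))*(-4))*1) = (6*I*√6/5)*(-53 - 3/2*(-4)*1) = (6*I*√6/5)*(-53 + 6*1) = (6*I*√6/5)*(-53 + 6) = (6*I*√6/5)*(-47) = -282*I*√6/5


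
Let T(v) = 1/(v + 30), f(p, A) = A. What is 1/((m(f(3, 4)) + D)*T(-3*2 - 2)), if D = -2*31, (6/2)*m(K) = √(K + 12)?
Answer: -33/91 ≈ -0.36264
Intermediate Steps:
T(v) = 1/(30 + v)
m(K) = √(12 + K)/3 (m(K) = √(K + 12)/3 = √(12 + K)/3)
D = -62
1/((m(f(3, 4)) + D)*T(-3*2 - 2)) = 1/((√(12 + 4)/3 - 62)*(1/(30 + (-3*2 - 2)))) = 1/((√16/3 - 62)*(1/(30 + (-6 - 2)))) = 1/(((⅓)*4 - 62)*(1/(30 - 8))) = 1/((4/3 - 62)*(1/22)) = 1/((-182/3)*(1/22)) = -3/182*22 = -33/91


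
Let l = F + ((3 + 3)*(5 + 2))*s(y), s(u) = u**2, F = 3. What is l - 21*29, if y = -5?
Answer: 444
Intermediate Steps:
l = 1053 (l = 3 + ((3 + 3)*(5 + 2))*(-5)**2 = 3 + (6*7)*25 = 3 + 42*25 = 3 + 1050 = 1053)
l - 21*29 = 1053 - 21*29 = 1053 - 609 = 444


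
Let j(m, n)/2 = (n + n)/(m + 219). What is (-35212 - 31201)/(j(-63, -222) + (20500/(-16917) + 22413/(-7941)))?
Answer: 38661058598331/5662123417 ≈ 6828.0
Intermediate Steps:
j(m, n) = 4*n/(219 + m) (j(m, n) = 2*((n + n)/(m + 219)) = 2*((2*n)/(219 + m)) = 2*(2*n/(219 + m)) = 4*n/(219 + m))
(-35212 - 31201)/(j(-63, -222) + (20500/(-16917) + 22413/(-7941))) = (-35212 - 31201)/(4*(-222)/(219 - 63) + (20500/(-16917) + 22413/(-7941))) = -66413/(4*(-222)/156 + (20500*(-1/16917) + 22413*(-1/7941))) = -66413/(4*(-222)*(1/156) + (-20500/16917 - 7471/2647)) = -66413/(-74/13 - 180650407/44779299) = -66413/(-5662123417/582130887) = -66413*(-582130887/5662123417) = 38661058598331/5662123417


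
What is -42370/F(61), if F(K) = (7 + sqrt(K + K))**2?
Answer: -42370/(7 + sqrt(122))**2 ≈ -130.11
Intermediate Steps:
F(K) = (7 + sqrt(2)*sqrt(K))**2 (F(K) = (7 + sqrt(2*K))**2 = (7 + sqrt(2)*sqrt(K))**2)
-42370/F(61) = -42370/(7 + sqrt(2)*sqrt(61))**2 = -42370/(7 + sqrt(122))**2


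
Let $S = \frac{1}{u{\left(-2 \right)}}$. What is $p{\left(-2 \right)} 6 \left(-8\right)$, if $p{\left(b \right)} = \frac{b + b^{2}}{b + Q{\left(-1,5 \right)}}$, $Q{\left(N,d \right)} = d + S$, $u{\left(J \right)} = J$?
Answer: $- \frac{192}{5} \approx -38.4$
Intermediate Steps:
$S = - \frac{1}{2}$ ($S = \frac{1}{-2} = - \frac{1}{2} \approx -0.5$)
$Q{\left(N,d \right)} = - \frac{1}{2} + d$ ($Q{\left(N,d \right)} = d - \frac{1}{2} = - \frac{1}{2} + d$)
$p{\left(b \right)} = \frac{b + b^{2}}{\frac{9}{2} + b}$ ($p{\left(b \right)} = \frac{b + b^{2}}{b + \left(- \frac{1}{2} + 5\right)} = \frac{b + b^{2}}{b + \frac{9}{2}} = \frac{b + b^{2}}{\frac{9}{2} + b}$)
$p{\left(-2 \right)} 6 \left(-8\right) = 2 \left(-2\right) \frac{1}{9 + 2 \left(-2\right)} \left(1 - 2\right) 6 \left(-8\right) = 2 \left(-2\right) \frac{1}{9 - 4} \left(-1\right) 6 \left(-8\right) = 2 \left(-2\right) \frac{1}{5} \left(-1\right) 6 \left(-8\right) = \frac{4}{5} \cdot 6 \left(-8\right) = \frac{24}{5} \left(-8\right) = - \frac{192}{5}$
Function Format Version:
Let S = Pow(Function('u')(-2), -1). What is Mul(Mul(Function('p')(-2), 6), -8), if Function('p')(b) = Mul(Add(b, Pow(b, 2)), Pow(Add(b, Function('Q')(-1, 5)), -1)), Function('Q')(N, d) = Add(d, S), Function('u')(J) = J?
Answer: Rational(-192, 5) ≈ -38.400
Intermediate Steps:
S = Rational(-1, 2) (S = Pow(-2, -1) = Rational(-1, 2) ≈ -0.50000)
Function('Q')(N, d) = Add(Rational(-1, 2), d) (Function('Q')(N, d) = Add(d, Rational(-1, 2)) = Add(Rational(-1, 2), d))
Function('p')(b) = Mul(Pow(Add(Rational(9, 2), b), -1), Add(b, Pow(b, 2))) (Function('p')(b) = Mul(Add(b, Pow(b, 2)), Pow(Add(b, Add(Rational(-1, 2), 5)), -1)) = Mul(Add(b, Pow(b, 2)), Pow(Add(b, Rational(9, 2)), -1)) = Mul(Add(b, Pow(b, 2)), Pow(Add(Rational(9, 2), b), -1)) = Mul(Pow(Add(Rational(9, 2), b), -1), Add(b, Pow(b, 2))))
Mul(Mul(Function('p')(-2), 6), -8) = Mul(Mul(Mul(2, -2, Pow(Add(9, Mul(2, -2)), -1), Add(1, -2)), 6), -8) = Mul(Mul(Mul(2, -2, Pow(Add(9, -4), -1), -1), 6), -8) = Mul(Mul(Mul(2, -2, Pow(5, -1), -1), 6), -8) = Mul(Mul(Mul(2, -2, Rational(1, 5), -1), 6), -8) = Mul(Mul(Rational(4, 5), 6), -8) = Mul(Rational(24, 5), -8) = Rational(-192, 5)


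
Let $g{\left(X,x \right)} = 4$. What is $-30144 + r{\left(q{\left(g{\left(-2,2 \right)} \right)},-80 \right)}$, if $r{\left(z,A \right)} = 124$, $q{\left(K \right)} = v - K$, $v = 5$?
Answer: $-30020$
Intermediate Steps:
$q{\left(K \right)} = 5 - K$
$-30144 + r{\left(q{\left(g{\left(-2,2 \right)} \right)},-80 \right)} = -30144 + 124 = -30020$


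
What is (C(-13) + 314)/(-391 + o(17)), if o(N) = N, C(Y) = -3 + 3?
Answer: -157/187 ≈ -0.83957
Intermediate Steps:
C(Y) = 0
(C(-13) + 314)/(-391 + o(17)) = (0 + 314)/(-391 + 17) = 314/(-374) = 314*(-1/374) = -157/187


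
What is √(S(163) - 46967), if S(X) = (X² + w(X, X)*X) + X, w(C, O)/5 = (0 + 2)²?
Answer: 5*I*√679 ≈ 130.29*I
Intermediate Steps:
w(C, O) = 20 (w(C, O) = 5*(0 + 2)² = 5*2² = 5*4 = 20)
S(X) = X² + 21*X (S(X) = (X² + 20*X) + X = X² + 21*X)
√(S(163) - 46967) = √(163*(21 + 163) - 46967) = √(163*184 - 46967) = √(29992 - 46967) = √(-16975) = 5*I*√679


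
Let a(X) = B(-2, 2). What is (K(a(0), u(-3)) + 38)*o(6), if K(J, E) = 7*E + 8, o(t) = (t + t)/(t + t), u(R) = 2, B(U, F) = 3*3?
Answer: 60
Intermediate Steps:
B(U, F) = 9
a(X) = 9
o(t) = 1 (o(t) = (2*t)/((2*t)) = (2*t)*(1/(2*t)) = 1)
K(J, E) = 8 + 7*E
(K(a(0), u(-3)) + 38)*o(6) = ((8 + 7*2) + 38)*1 = ((8 + 14) + 38)*1 = (22 + 38)*1 = 60*1 = 60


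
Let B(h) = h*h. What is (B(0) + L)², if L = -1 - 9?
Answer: 100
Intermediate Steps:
B(h) = h²
L = -10
(B(0) + L)² = (0² - 10)² = (0 - 10)² = (-10)² = 100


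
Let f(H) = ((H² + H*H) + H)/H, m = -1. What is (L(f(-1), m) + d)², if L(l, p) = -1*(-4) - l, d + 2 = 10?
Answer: 169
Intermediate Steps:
d = 8 (d = -2 + 10 = 8)
f(H) = (H + 2*H²)/H (f(H) = ((H² + H²) + H)/H = (2*H² + H)/H = (H + 2*H²)/H)
L(l, p) = 4 - l
(L(f(-1), m) + d)² = ((4 - (1 + 2*(-1))) + 8)² = ((4 - (1 - 2)) + 8)² = ((4 - 1*(-1)) + 8)² = ((4 + 1) + 8)² = (5 + 8)² = 13² = 169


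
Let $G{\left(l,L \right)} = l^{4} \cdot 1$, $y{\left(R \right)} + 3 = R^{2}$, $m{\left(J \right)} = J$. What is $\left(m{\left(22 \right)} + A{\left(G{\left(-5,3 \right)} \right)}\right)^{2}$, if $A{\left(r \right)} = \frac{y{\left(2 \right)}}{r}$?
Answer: $\frac{189090001}{390625} \approx 484.07$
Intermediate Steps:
$y{\left(R \right)} = -3 + R^{2}$
$G{\left(l,L \right)} = l^{4}$
$A{\left(r \right)} = \frac{1}{r}$ ($A{\left(r \right)} = \frac{-3 + 2^{2}}{r} = \frac{-3 + 4}{r} = 1 \frac{1}{r} = \frac{1}{r}$)
$\left(m{\left(22 \right)} + A{\left(G{\left(-5,3 \right)} \right)}\right)^{2} = \left(22 + \frac{1}{\left(-5\right)^{4}}\right)^{2} = \left(22 + \frac{1}{625}\right)^{2} = \left(\frac{13751}{625}\right)^{2} = \frac{189090001}{390625}$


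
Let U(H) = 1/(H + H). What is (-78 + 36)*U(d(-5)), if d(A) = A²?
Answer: -21/25 ≈ -0.84000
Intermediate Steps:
U(H) = 1/(2*H)
(-78 + 36)*U(d(-5)) = (-78 + 36)*(1/(2*((-5)²))) = -21/25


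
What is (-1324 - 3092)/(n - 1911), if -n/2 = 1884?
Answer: 1472/1893 ≈ 0.77760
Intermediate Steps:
n = -3768 (n = -2*1884 = -3768)
(-1324 - 3092)/(n - 1911) = (-1324 - 3092)/(-3768 - 1911) = -4416/(-5679) = -4416*(-1/5679) = 1472/1893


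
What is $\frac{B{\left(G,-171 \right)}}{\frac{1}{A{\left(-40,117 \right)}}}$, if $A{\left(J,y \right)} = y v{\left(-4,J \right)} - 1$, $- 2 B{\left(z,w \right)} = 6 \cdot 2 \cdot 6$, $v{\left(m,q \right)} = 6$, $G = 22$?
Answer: $-25236$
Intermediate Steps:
$B{\left(z,w \right)} = -36$ ($B{\left(z,w \right)} = - \frac{6 \cdot 2 \cdot 6}{2} = - \frac{12 \cdot 6}{2} = \left(- \frac{1}{2}\right) 72 = -36$)
$A{\left(J,y \right)} = -1 + 6 y$ ($A{\left(J,y \right)} = y 6 - 1 = 6 y - 1 = -1 + 6 y$)
$\frac{B{\left(G,-171 \right)}}{\frac{1}{A{\left(-40,117 \right)}}} = - \frac{36}{\frac{1}{-1 + 6 \cdot 117}} = - \frac{36}{\frac{1}{-1 + 702}} = - \frac{36}{\frac{1}{701}} = - 36 \frac{1}{\frac{1}{701}} = \left(-36\right) 701 = -25236$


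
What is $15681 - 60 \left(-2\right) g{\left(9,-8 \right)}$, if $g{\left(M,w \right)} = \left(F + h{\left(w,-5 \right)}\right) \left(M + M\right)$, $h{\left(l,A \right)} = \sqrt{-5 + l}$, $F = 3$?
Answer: $22161 + 2160 i \sqrt{13} \approx 22161.0 + 7788.0 i$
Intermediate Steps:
$g{\left(M,w \right)} = 2 M \left(3 + \sqrt{-5 + w}\right)$ ($g{\left(M,w \right)} = \left(3 + \sqrt{-5 + w}\right) \left(M + M\right) = \left(3 + \sqrt{-5 + w}\right) 2 M = 2 M \left(3 + \sqrt{-5 + w}\right)$)
$15681 - 60 \left(-2\right) g{\left(9,-8 \right)} = 15681 - 60 \left(-2\right) 2 \cdot 9 \left(3 + \sqrt{-5 - 8}\right) = 15681 - - 120 \cdot 2 \cdot 9 \left(3 + \sqrt{-13}\right) = 15681 - - 120 \cdot 2 \cdot 9 \left(3 + i \sqrt{13}\right) = 15681 - - 120 \left(54 + 18 i \sqrt{13}\right) = 15681 - \left(-6480 - 2160 i \sqrt{13}\right) = 15681 + \left(6480 + 2160 i \sqrt{13}\right) = 22161 + 2160 i \sqrt{13}$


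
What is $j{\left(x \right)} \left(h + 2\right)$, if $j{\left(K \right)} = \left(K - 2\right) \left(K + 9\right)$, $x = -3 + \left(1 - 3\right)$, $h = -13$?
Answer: $308$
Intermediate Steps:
$x = -5$ ($x = -3 - 2 = -5$)
$j{\left(K \right)} = \left(-2 + K\right) \left(9 + K\right)$
$j{\left(x \right)} \left(h + 2\right) = \left(-18 + \left(-5\right)^{2} + 7 \left(-5\right)\right) \left(-13 + 2\right) = \left(-18 + 25 - 35\right) \left(-11\right) = \left(-28\right) \left(-11\right) = 308$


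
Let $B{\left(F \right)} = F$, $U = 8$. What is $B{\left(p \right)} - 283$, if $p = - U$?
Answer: $-291$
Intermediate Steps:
$p = -8$ ($p = \left(-1\right) 8 = -8$)
$B{\left(p \right)} - 283 = -8 - 283 = -291$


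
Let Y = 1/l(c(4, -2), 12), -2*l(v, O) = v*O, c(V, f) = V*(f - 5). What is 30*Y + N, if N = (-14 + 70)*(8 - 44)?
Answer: -56443/28 ≈ -2015.8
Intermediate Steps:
c(V, f) = V*(-5 + f)
N = -2016 (N = 56*(-36) = -2016)
l(v, O) = -O*v/2 (l(v, O) = -v*O/2 = -O*v/2)
Y = 1/168 (Y = 1/(-½*12*4*(-5 - 2)) = 1/(-½*12*4*(-7)) = 1/(-½*12*(-28)) = 1/168 ≈ 0.0059524)
30*Y + N = 30*(1/168) - 2016 = 5/28 - 2016 = -56443/28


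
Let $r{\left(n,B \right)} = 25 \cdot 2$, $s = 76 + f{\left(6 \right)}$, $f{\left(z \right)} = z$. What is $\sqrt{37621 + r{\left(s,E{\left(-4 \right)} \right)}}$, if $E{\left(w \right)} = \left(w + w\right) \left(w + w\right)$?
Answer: $\sqrt{37671} \approx 194.09$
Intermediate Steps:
$E{\left(w \right)} = 4 w^{2}$ ($E{\left(w \right)} = 2 w 2 w = 4 w^{2}$)
$s = 82$ ($s = 76 + 6 = 82$)
$r{\left(n,B \right)} = 50$
$\sqrt{37621 + r{\left(s,E{\left(-4 \right)} \right)}} = \sqrt{37621 + 50} = \sqrt{37671}$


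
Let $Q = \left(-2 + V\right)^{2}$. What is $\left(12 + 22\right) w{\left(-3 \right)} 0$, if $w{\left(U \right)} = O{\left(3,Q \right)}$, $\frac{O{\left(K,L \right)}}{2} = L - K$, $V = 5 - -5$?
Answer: $0$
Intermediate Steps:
$V = 10$ ($V = 5 + 5 = 10$)
$Q = 64$ ($Q = \left(-2 + 10\right)^{2} = 8^{2} = 64$)
$O{\left(K,L \right)} = - 2 K + 2 L$ ($O{\left(K,L \right)} = 2 \left(L - K\right) = - 2 K + 2 L$)
$w{\left(U \right)} = 122$ ($w{\left(U \right)} = \left(-2\right) 3 + 2 \cdot 64 = -6 + 128 = 122$)
$\left(12 + 22\right) w{\left(-3 \right)} 0 = \left(12 + 22\right) 122 \cdot 0 = 34 \cdot 122 \cdot 0 = 4148 \cdot 0 = 0$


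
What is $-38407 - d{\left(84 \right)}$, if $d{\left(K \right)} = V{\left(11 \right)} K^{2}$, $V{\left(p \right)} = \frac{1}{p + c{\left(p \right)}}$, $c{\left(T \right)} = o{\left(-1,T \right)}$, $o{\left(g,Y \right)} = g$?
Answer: $- \frac{195563}{5} \approx -39113.0$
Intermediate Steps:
$c{\left(T \right)} = -1$
$V{\left(p \right)} = \frac{1}{-1 + p}$ ($V{\left(p \right)} = \frac{1}{p - 1} = \frac{1}{-1 + p}$)
$d{\left(K \right)} = \frac{K^{2}}{10}$ ($d{\left(K \right)} = \frac{K^{2}}{-1 + 11} = \frac{K^{2}}{10}$)
$-38407 - d{\left(84 \right)} = -38407 - \frac{84^{2}}{10} = -38407 - \frac{1}{10} \cdot 7056 = -38407 - \frac{3528}{5} = - \frac{195563}{5}$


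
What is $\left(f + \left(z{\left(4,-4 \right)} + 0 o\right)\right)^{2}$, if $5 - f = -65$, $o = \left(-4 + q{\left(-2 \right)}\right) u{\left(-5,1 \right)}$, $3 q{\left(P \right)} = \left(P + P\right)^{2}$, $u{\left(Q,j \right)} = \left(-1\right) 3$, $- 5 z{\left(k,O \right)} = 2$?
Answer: $\frac{121104}{25} \approx 4844.2$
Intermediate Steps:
$z{\left(k,O \right)} = - \frac{2}{5}$ ($z{\left(k,O \right)} = \left(- \frac{1}{5}\right) 2 = - \frac{2}{5}$)
$u{\left(Q,j \right)} = -3$
$q{\left(P \right)} = \frac{4 P^{2}}{3}$ ($q{\left(P \right)} = \frac{\left(P + P\right)^{2}}{3} = \frac{\left(2 P\right)^{2}}{3} = \frac{4 P^{2}}{3}$)
$o = -4$ ($o = \left(-4 + \frac{4 \left(-2\right)^{2}}{3}\right) \left(-3\right) = \left(-4 + \frac{4}{3} \cdot 4\right) \left(-3\right) = \left(-4 + \frac{16}{3}\right) \left(-3\right) = \frac{4}{3} \left(-3\right) = -4$)
$f = 70$ ($f = 5 - -65 = 5 + 65 = 70$)
$\left(f + \left(z{\left(4,-4 \right)} + 0 o\right)\right)^{2} = \left(70 + \left(- \frac{2}{5} + 0 \left(-4\right)\right)\right)^{2} = \left(70 + \left(- \frac{2}{5} + 0\right)\right)^{2} = \left(70 - \frac{2}{5}\right)^{2} = \left(\frac{348}{5}\right)^{2} = \frac{121104}{25}$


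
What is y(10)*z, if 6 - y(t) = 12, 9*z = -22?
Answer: 44/3 ≈ 14.667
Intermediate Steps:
z = -22/9 (z = (⅑)*(-22) = -22/9 ≈ -2.4444)
y(t) = -6 (y(t) = 6 - 1*12 = 6 - 12 = -6)
y(10)*z = -6*(-22/9) = 44/3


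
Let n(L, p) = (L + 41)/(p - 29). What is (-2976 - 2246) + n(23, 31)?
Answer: -5190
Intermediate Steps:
n(L, p) = (41 + L)/(-29 + p)
(-2976 - 2246) + n(23, 31) = (-2976 - 2246) + (41 + 23)/(-29 + 31) = -5222 + 64/2 = -5222 + (1/2)*64 = -5222 + 32 = -5190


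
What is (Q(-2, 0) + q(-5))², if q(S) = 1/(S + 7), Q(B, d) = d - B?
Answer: 25/4 ≈ 6.2500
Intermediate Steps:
q(S) = 1/(7 + S)
(Q(-2, 0) + q(-5))² = ((0 - 1*(-2)) + 1/(7 - 5))² = ((0 + 2) + 1/2)² = (2 + ½)² = (5/2)² = 25/4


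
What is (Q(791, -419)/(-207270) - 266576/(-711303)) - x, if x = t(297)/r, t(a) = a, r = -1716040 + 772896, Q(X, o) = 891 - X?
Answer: 1736281075803475/4634979731170488 ≈ 0.37460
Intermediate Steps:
r = -943144
x = -297/943144 (x = 297/(-943144) = 297*(-1/943144) = -297/943144 ≈ -0.00031490)
(Q(791, -419)/(-207270) - 266576/(-711303)) - x = ((891 - 1*791)/(-207270) - 266576/(-711303)) - 1*(-297/943144) = ((891 - 791)*(-1/207270) - 266576*(-1/711303)) + 297/943144 = (100*(-1/207270) + 266576/711303) + 297/943144 = (-10/20727 + 266576/711303) + 297/943144 = 1839402574/4914392427 + 297/943144 = 1736281075803475/4634979731170488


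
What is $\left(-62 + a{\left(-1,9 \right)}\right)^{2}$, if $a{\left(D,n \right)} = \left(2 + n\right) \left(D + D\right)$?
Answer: $7056$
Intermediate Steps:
$a{\left(D,n \right)} = 2 D \left(2 + n\right)$ ($a{\left(D,n \right)} = \left(2 + n\right) 2 D = 2 D \left(2 + n\right)$)
$\left(-62 + a{\left(-1,9 \right)}\right)^{2} = \left(-62 + 2 \left(-1\right) \left(2 + 9\right)\right)^{2} = \left(-62 + 2 \left(-1\right) 11\right)^{2} = \left(-62 - 22\right)^{2} = \left(-84\right)^{2} = 7056$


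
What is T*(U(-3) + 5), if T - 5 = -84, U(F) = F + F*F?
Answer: -869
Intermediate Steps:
U(F) = F + F**2
T = -79 (T = 5 - 84 = -79)
T*(U(-3) + 5) = -79*(-3*(1 - 3) + 5) = -79*(-3*(-2) + 5) = -79*(6 + 5) = -79*11 = -869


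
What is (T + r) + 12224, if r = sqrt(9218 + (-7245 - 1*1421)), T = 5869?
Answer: 18093 + 2*sqrt(138) ≈ 18117.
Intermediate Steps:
r = 2*sqrt(138) (r = sqrt(9218 + (-7245 - 1421)) = sqrt(9218 - 8666) = sqrt(552) = 2*sqrt(138) ≈ 23.495)
(T + r) + 12224 = (5869 + 2*sqrt(138)) + 12224 = 18093 + 2*sqrt(138)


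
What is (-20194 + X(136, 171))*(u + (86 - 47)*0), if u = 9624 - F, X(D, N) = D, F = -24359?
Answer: -681631014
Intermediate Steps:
u = 33983 (u = 9624 - 1*(-24359) = 9624 + 24359 = 33983)
(-20194 + X(136, 171))*(u + (86 - 47)*0) = (-20194 + 136)*(33983 + (86 - 47)*0) = -20058*(33983 + 39*0) = -20058*(33983 + 0) = -20058*33983 = -681631014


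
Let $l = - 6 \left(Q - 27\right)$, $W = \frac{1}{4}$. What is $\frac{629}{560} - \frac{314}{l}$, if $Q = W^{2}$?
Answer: $- \frac{593423}{724080} \approx -0.81955$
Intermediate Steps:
$W = \frac{1}{4} \approx 0.25$
$Q = \frac{1}{16}$ ($Q = \left(\frac{1}{4}\right)^{2} = \frac{1}{16} \approx 0.0625$)
$l = \frac{1293}{8}$ ($l = - 6 \left(\frac{1}{16} - 27\right) = \left(-6\right) \left(- \frac{431}{16}\right) = \frac{1293}{8} \approx 161.63$)
$\frac{629}{560} - \frac{314}{l} = \frac{629}{560} - \frac{314}{\frac{1293}{8}} = 629 \cdot \frac{1}{560} - \frac{2512}{1293} = \frac{629}{560} - \frac{2512}{1293} = - \frac{593423}{724080}$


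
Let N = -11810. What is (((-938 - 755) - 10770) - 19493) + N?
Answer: -43766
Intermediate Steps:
(((-938 - 755) - 10770) - 19493) + N = (((-938 - 755) - 10770) - 19493) - 11810 = ((-1693 - 10770) - 19493) - 11810 = (-12463 - 19493) - 11810 = -31956 - 11810 = -43766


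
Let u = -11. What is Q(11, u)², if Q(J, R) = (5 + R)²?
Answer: 1296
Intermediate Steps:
Q(11, u)² = ((5 - 11)²)² = ((-6)²)² = 36² = 1296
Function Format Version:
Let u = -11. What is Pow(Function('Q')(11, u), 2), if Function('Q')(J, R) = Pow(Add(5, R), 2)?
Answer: 1296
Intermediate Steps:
Pow(Function('Q')(11, u), 2) = Pow(Pow(Add(5, -11), 2), 2) = Pow(Pow(-6, 2), 2) = Pow(36, 2) = 1296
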